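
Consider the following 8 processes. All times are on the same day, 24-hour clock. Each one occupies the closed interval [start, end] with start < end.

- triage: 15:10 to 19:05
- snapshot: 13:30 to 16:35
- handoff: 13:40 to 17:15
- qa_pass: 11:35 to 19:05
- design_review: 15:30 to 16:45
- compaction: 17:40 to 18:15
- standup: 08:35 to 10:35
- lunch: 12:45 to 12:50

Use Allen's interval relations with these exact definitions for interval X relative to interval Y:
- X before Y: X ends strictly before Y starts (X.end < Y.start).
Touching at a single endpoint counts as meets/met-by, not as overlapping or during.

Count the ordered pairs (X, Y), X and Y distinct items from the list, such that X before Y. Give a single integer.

15

Checking all 56 ordered pairs for relation 'before'; matching pairs in alphabetical order:
(design_review, compaction): design_review before compaction ✓
(handoff, compaction): handoff before compaction ✓
(lunch, compaction): lunch before compaction ✓
(lunch, design_review): lunch before design_review ✓
(lunch, handoff): lunch before handoff ✓
(lunch, snapshot): lunch before snapshot ✓
(lunch, triage): lunch before triage ✓
(snapshot, compaction): snapshot before compaction ✓
(standup, compaction): standup before compaction ✓
(standup, design_review): standup before design_review ✓
(standup, handoff): standup before handoff ✓
(standup, lunch): standup before lunch ✓
(standup, qa_pass): standup before qa_pass ✓
(standup, snapshot): standup before snapshot ✓
(standup, triage): standup before triage ✓
Count: 15.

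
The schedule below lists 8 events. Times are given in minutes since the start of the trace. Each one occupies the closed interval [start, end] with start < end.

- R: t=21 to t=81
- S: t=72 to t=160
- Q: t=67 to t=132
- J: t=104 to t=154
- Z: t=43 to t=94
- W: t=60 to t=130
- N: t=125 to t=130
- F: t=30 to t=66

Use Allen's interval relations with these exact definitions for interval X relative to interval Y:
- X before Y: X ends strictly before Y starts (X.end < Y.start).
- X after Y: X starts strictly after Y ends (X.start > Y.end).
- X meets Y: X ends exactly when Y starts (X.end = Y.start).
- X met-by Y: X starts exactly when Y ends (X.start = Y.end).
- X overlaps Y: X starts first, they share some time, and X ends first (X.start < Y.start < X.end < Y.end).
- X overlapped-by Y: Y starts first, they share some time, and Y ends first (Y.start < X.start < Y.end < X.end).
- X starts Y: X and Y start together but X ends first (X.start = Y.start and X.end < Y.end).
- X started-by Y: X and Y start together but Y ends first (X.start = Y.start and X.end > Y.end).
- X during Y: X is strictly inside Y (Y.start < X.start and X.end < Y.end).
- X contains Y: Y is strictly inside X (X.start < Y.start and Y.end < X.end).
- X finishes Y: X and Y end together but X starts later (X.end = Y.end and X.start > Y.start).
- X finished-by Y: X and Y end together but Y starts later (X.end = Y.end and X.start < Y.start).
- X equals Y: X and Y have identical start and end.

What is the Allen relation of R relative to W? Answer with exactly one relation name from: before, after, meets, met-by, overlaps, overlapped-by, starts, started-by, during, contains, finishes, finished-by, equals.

R = [t=21, t=81]; W = [t=60, t=130].
Compare endpoints: R.start < W.start, R.start < W.end, R.end > W.start, R.end < W.end.
That pattern is 'overlaps'.

overlaps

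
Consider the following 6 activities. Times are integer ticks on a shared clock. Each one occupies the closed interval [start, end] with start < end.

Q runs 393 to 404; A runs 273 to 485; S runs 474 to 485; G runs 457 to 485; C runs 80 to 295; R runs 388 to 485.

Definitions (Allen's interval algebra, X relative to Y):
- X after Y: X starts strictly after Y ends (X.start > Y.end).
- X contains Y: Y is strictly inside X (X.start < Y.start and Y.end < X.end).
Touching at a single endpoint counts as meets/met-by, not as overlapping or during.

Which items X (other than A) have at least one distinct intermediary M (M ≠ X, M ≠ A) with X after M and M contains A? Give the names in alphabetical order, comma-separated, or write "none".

Target A = [273, 485].
Intermediaries M with M contains A: none.
Union: none.

none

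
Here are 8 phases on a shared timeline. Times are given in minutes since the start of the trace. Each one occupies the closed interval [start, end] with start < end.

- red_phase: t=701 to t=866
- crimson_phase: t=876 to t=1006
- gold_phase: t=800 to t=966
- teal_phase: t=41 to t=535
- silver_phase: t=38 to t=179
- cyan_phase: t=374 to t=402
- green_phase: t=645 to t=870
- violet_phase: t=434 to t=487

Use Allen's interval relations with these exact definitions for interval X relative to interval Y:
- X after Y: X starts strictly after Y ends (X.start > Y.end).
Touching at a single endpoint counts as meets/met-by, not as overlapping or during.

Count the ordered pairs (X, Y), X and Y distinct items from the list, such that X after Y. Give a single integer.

21

Checking all 56 ordered pairs for relation 'after'; matching pairs in alphabetical order:
(crimson_phase, cyan_phase): crimson_phase after cyan_phase ✓
(crimson_phase, green_phase): crimson_phase after green_phase ✓
(crimson_phase, red_phase): crimson_phase after red_phase ✓
(crimson_phase, silver_phase): crimson_phase after silver_phase ✓
(crimson_phase, teal_phase): crimson_phase after teal_phase ✓
(crimson_phase, violet_phase): crimson_phase after violet_phase ✓
(cyan_phase, silver_phase): cyan_phase after silver_phase ✓
(gold_phase, cyan_phase): gold_phase after cyan_phase ✓
(gold_phase, silver_phase): gold_phase after silver_phase ✓
(gold_phase, teal_phase): gold_phase after teal_phase ✓
(gold_phase, violet_phase): gold_phase after violet_phase ✓
(green_phase, cyan_phase): green_phase after cyan_phase ✓
(green_phase, silver_phase): green_phase after silver_phase ✓
(green_phase, teal_phase): green_phase after teal_phase ✓
(green_phase, violet_phase): green_phase after violet_phase ✓
(red_phase, cyan_phase): red_phase after cyan_phase ✓
(red_phase, silver_phase): red_phase after silver_phase ✓
(red_phase, teal_phase): red_phase after teal_phase ✓
(red_phase, violet_phase): red_phase after violet_phase ✓
(violet_phase, cyan_phase): violet_phase after cyan_phase ✓
(violet_phase, silver_phase): violet_phase after silver_phase ✓
Count: 21.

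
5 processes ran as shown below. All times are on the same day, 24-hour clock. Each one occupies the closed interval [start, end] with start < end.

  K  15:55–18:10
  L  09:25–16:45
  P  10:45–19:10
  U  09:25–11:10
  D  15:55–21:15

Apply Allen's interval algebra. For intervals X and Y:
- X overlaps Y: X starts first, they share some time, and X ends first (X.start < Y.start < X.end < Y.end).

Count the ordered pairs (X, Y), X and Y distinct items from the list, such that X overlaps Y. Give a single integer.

5

Checking all 20 ordered pairs for relation 'overlaps'; matching pairs in alphabetical order:
(L, D): L overlaps D ✓
(L, K): L overlaps K ✓
(L, P): L overlaps P ✓
(P, D): P overlaps D ✓
(U, P): U overlaps P ✓
Count: 5.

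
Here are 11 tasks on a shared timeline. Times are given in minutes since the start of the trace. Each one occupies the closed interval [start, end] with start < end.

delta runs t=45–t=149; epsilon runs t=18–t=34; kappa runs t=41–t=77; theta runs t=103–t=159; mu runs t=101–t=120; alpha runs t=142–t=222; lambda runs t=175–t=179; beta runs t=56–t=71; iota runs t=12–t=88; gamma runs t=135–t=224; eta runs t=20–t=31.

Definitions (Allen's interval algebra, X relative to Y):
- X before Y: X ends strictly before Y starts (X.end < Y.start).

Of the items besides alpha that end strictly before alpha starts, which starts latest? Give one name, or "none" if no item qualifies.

Target alpha = [t=142, t=222].
beta [t=56, t=71] → before → candidate.
delta [t=45, t=149] → overlaps → excluded.
epsilon [t=18, t=34] → before → candidate.
eta [t=20, t=31] → before → candidate.
gamma [t=135, t=224] → contains → excluded.
iota [t=12, t=88] → before → candidate.
kappa [t=41, t=77] → before → candidate.
lambda [t=175, t=179] → during → excluded.
mu [t=101, t=120] → before → candidate.
theta [t=103, t=159] → overlaps → excluded.
Among candidates, latest start is t=101 → mu.

mu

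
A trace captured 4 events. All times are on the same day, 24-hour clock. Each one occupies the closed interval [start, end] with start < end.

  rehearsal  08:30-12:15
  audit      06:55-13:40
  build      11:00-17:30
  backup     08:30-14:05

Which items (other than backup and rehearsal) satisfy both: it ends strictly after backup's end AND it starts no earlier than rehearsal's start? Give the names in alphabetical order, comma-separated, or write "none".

Conditions: its end is strictly after backup's end (X.end > 14:05) AND its start is no earlier than rehearsal's start (X.start >= 08:30).
audit: end 13:40 > 14:05? ✗; start 06:55 >= 08:30? ✗ → no.
build: end 17:30 > 14:05? ✓; start 11:00 >= 08:30? ✓ → yes.
Result: build.

build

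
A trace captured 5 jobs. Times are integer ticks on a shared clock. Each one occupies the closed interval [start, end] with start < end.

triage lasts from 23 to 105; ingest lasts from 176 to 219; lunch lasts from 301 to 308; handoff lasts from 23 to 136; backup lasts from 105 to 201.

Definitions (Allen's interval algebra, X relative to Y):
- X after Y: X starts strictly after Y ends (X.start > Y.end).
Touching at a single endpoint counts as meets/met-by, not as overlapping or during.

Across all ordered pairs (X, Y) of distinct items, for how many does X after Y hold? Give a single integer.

Checking all 20 ordered pairs for relation 'after'; matching pairs in alphabetical order:
(ingest, handoff): ingest after handoff ✓
(ingest, triage): ingest after triage ✓
(lunch, backup): lunch after backup ✓
(lunch, handoff): lunch after handoff ✓
(lunch, ingest): lunch after ingest ✓
(lunch, triage): lunch after triage ✓
Count: 6.

6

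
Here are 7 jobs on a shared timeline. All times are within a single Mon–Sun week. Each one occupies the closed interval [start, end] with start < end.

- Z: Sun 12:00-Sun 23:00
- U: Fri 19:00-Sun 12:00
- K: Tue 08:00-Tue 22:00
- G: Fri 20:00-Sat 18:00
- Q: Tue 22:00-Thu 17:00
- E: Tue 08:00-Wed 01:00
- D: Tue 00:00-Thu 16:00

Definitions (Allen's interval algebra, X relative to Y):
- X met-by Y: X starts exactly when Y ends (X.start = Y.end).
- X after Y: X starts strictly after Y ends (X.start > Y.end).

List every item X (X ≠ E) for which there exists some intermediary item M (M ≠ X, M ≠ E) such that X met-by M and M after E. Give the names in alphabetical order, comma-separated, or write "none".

Z

Target E = [Tue 08:00, Wed 01:00].
Intermediaries M with M after E: G, U, Z.
Via G — items with X met-by G: none.
Via U — items with X met-by U: Z.
Via Z — items with X met-by Z: none.
Union: Z.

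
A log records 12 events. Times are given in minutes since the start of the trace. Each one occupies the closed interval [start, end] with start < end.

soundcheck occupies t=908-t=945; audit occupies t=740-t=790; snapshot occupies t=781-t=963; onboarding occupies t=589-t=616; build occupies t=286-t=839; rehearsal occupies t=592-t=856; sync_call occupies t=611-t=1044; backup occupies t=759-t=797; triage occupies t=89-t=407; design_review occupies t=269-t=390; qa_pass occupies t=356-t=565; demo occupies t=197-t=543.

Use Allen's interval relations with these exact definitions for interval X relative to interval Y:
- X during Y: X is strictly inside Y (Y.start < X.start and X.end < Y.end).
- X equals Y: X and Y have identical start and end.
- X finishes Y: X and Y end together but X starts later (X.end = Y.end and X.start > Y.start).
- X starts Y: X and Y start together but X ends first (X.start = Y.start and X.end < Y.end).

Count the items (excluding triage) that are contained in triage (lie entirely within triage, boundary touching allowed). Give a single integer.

1

Target triage = [t=89, t=407].
audit [t=740, t=790] → after → no.
backup [t=759, t=797] → after → no.
build [t=286, t=839] → overlapped-by → no.
demo [t=197, t=543] → overlapped-by → no.
design_review [t=269, t=390] → during → counts.
onboarding [t=589, t=616] → after → no.
qa_pass [t=356, t=565] → overlapped-by → no.
rehearsal [t=592, t=856] → after → no.
snapshot [t=781, t=963] → after → no.
soundcheck [t=908, t=945] → after → no.
sync_call [t=611, t=1044] → after → no.
Total: 1.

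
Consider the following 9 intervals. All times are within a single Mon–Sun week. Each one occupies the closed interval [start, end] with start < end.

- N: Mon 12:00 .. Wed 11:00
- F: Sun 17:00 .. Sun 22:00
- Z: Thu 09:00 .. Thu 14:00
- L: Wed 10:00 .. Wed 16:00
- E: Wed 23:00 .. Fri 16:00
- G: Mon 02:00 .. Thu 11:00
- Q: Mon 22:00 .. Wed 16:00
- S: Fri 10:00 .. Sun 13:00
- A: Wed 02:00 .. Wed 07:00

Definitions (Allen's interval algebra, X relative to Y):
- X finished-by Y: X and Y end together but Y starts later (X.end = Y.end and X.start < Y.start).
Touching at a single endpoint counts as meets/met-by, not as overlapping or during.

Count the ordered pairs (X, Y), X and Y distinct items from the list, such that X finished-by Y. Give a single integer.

1

Checking all 72 ordered pairs for relation 'finished-by'; matching pairs in alphabetical order:
(Q, L): Q finished-by L ✓
Count: 1.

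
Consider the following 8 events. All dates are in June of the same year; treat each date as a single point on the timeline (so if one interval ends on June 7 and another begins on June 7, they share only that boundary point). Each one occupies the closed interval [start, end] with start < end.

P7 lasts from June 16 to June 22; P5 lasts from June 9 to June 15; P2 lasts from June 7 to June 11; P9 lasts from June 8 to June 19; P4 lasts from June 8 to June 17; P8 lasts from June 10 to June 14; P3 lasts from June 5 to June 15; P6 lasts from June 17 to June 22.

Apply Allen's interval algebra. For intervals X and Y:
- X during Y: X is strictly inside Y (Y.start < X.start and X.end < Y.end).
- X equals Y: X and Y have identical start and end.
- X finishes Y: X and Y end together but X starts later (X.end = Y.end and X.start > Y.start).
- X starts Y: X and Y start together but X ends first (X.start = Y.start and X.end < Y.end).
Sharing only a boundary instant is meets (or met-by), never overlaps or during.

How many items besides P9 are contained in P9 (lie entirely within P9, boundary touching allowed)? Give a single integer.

Target P9 = [June 8, June 19].
P2 [June 7, June 11] → overlaps → no.
P3 [June 5, June 15] → overlaps → no.
P4 [June 8, June 17] → starts → counts.
P5 [June 9, June 15] → during → counts.
P6 [June 17, June 22] → overlapped-by → no.
P7 [June 16, June 22] → overlapped-by → no.
P8 [June 10, June 14] → during → counts.
Total: 3.

3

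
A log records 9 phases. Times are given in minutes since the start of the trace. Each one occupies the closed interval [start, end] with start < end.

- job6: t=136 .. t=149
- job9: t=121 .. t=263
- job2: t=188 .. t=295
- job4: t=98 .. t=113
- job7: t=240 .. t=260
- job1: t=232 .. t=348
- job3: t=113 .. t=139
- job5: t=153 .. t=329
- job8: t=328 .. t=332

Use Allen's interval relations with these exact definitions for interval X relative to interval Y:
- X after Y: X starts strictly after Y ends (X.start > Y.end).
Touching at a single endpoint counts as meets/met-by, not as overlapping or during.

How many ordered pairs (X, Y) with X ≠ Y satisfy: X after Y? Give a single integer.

20

Checking all 72 ordered pairs for relation 'after'; matching pairs in alphabetical order:
(job1, job3): job1 after job3 ✓
(job1, job4): job1 after job4 ✓
(job1, job6): job1 after job6 ✓
(job2, job3): job2 after job3 ✓
(job2, job4): job2 after job4 ✓
(job2, job6): job2 after job6 ✓
(job5, job3): job5 after job3 ✓
(job5, job4): job5 after job4 ✓
(job5, job6): job5 after job6 ✓
(job6, job4): job6 after job4 ✓
(job7, job3): job7 after job3 ✓
(job7, job4): job7 after job4 ✓
(job7, job6): job7 after job6 ✓
(job8, job2): job8 after job2 ✓
(job8, job3): job8 after job3 ✓
(job8, job4): job8 after job4 ✓
(job8, job6): job8 after job6 ✓
(job8, job7): job8 after job7 ✓
(job8, job9): job8 after job9 ✓
(job9, job4): job9 after job4 ✓
Count: 20.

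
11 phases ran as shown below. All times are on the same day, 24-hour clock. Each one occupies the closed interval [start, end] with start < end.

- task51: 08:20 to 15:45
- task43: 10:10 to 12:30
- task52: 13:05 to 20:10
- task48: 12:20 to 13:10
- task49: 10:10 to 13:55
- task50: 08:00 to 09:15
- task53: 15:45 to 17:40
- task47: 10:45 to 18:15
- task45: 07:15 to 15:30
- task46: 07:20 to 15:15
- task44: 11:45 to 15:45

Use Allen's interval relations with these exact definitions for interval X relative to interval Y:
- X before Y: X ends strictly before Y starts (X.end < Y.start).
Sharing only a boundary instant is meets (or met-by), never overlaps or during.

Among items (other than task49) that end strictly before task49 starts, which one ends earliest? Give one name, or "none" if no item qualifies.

task50

Target task49 = [10:10, 13:55].
task43 [10:10, 12:30] → starts → excluded.
task44 [11:45, 15:45] → overlapped-by → excluded.
task45 [07:15, 15:30] → contains → excluded.
task46 [07:20, 15:15] → contains → excluded.
task47 [10:45, 18:15] → overlapped-by → excluded.
task48 [12:20, 13:10] → during → excluded.
task50 [08:00, 09:15] → before → candidate.
task51 [08:20, 15:45] → contains → excluded.
task52 [13:05, 20:10] → overlapped-by → excluded.
task53 [15:45, 17:40] → after → excluded.
Among candidates, earliest end is 09:15 → task50.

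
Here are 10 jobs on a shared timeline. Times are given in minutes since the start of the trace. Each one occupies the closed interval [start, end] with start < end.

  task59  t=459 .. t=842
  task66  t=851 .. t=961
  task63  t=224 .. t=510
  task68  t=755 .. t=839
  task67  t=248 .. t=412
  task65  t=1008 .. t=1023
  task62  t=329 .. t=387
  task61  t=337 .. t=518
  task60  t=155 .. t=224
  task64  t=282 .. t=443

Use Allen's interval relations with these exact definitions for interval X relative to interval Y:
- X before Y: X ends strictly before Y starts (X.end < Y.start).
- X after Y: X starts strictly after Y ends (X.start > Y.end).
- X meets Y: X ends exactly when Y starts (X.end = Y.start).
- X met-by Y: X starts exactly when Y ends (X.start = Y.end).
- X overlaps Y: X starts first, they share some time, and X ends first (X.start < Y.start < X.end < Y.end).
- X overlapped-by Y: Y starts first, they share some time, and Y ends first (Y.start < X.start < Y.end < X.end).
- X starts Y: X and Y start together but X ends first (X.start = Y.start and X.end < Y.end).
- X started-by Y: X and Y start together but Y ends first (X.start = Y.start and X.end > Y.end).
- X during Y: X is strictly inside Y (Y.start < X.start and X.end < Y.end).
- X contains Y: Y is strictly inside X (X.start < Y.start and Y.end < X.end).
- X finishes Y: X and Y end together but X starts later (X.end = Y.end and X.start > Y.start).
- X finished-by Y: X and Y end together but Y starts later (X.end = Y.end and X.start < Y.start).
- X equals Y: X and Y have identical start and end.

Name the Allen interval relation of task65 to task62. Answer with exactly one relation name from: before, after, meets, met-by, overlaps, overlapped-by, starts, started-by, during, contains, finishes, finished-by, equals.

task65 = [t=1008, t=1023]; task62 = [t=329, t=387].
Compare endpoints: task65.start > task62.start, task65.start > task62.end, task65.end > task62.start, task65.end > task62.end.
That pattern is 'after'.

after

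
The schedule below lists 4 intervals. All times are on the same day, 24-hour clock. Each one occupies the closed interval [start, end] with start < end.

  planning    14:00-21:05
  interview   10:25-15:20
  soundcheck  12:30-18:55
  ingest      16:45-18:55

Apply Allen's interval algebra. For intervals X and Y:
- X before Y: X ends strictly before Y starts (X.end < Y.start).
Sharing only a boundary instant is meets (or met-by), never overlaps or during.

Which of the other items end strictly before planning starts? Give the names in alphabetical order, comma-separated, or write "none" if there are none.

Target planning = [14:00, 21:05].
ingest [16:45, 18:55] → during → no.
interview [10:25, 15:20] → overlaps → no.
soundcheck [12:30, 18:55] → overlaps → no.
Result: none.

none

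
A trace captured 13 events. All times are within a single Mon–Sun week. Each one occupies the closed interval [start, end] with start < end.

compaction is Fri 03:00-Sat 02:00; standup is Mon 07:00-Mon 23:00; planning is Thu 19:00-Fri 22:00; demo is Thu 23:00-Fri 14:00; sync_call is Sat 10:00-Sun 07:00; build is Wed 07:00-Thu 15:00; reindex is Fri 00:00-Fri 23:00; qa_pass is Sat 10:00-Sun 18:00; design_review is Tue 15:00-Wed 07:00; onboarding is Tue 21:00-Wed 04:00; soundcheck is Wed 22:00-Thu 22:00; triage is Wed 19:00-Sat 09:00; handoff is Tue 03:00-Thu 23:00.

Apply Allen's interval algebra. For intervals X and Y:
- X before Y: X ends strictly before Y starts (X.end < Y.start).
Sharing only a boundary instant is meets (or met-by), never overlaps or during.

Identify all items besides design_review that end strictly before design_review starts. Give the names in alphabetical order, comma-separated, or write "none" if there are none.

standup

Target design_review = [Tue 15:00, Wed 07:00].
build [Wed 07:00, Thu 15:00] → met-by → no.
compaction [Fri 03:00, Sat 02:00] → after → no.
demo [Thu 23:00, Fri 14:00] → after → no.
handoff [Tue 03:00, Thu 23:00] → contains → no.
onboarding [Tue 21:00, Wed 04:00] → during → no.
planning [Thu 19:00, Fri 22:00] → after → no.
qa_pass [Sat 10:00, Sun 18:00] → after → no.
reindex [Fri 00:00, Fri 23:00] → after → no.
soundcheck [Wed 22:00, Thu 22:00] → after → no.
standup [Mon 07:00, Mon 23:00] → before → yes.
sync_call [Sat 10:00, Sun 07:00] → after → no.
triage [Wed 19:00, Sat 09:00] → after → no.
Result: standup.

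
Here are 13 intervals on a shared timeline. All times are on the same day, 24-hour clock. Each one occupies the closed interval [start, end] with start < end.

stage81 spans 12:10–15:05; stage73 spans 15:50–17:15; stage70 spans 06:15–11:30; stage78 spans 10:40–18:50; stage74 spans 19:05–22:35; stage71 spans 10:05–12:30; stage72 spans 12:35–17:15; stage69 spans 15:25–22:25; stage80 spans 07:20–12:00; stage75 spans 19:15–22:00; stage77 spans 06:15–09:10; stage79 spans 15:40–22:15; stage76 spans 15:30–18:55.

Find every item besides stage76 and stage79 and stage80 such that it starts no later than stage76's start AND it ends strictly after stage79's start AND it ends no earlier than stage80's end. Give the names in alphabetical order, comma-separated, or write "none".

stage69, stage72, stage78

Conditions: its start is no later than stage76's start (X.start <= 15:30) AND its end is strictly after stage79's start (X.end > 15:40) AND its end is no earlier than stage80's end (X.end >= 12:00).
stage69: start 15:25 <= 15:30? ✓; end 22:25 > 15:40? ✓; end 22:25 >= 12:00? ✓ → yes.
stage70: start 06:15 <= 15:30? ✓; end 11:30 > 15:40? ✗; end 11:30 >= 12:00? ✗ → no.
stage71: start 10:05 <= 15:30? ✓; end 12:30 > 15:40? ✗; end 12:30 >= 12:00? ✓ → no.
stage72: start 12:35 <= 15:30? ✓; end 17:15 > 15:40? ✓; end 17:15 >= 12:00? ✓ → yes.
stage73: start 15:50 <= 15:30? ✗; end 17:15 > 15:40? ✓; end 17:15 >= 12:00? ✓ → no.
stage74: start 19:05 <= 15:30? ✗; end 22:35 > 15:40? ✓; end 22:35 >= 12:00? ✓ → no.
stage75: start 19:15 <= 15:30? ✗; end 22:00 > 15:40? ✓; end 22:00 >= 12:00? ✓ → no.
stage77: start 06:15 <= 15:30? ✓; end 09:10 > 15:40? ✗; end 09:10 >= 12:00? ✗ → no.
stage78: start 10:40 <= 15:30? ✓; end 18:50 > 15:40? ✓; end 18:50 >= 12:00? ✓ → yes.
stage81: start 12:10 <= 15:30? ✓; end 15:05 > 15:40? ✗; end 15:05 >= 12:00? ✓ → no.
Result: stage69, stage72, stage78.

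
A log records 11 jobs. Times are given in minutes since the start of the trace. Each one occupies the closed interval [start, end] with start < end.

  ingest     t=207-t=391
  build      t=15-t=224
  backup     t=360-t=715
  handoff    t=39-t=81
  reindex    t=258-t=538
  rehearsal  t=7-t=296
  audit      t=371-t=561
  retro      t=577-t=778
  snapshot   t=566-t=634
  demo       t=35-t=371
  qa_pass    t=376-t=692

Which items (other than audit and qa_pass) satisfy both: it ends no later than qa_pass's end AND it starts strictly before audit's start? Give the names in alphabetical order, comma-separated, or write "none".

build, demo, handoff, ingest, rehearsal, reindex

Conditions: its end is no later than qa_pass's end (X.end <= t=692) AND its start is strictly before audit's start (X.start < t=371).
backup: end t=715 <= t=692? ✗; start t=360 < t=371? ✓ → no.
build: end t=224 <= t=692? ✓; start t=15 < t=371? ✓ → yes.
demo: end t=371 <= t=692? ✓; start t=35 < t=371? ✓ → yes.
handoff: end t=81 <= t=692? ✓; start t=39 < t=371? ✓ → yes.
ingest: end t=391 <= t=692? ✓; start t=207 < t=371? ✓ → yes.
rehearsal: end t=296 <= t=692? ✓; start t=7 < t=371? ✓ → yes.
reindex: end t=538 <= t=692? ✓; start t=258 < t=371? ✓ → yes.
retro: end t=778 <= t=692? ✗; start t=577 < t=371? ✗ → no.
snapshot: end t=634 <= t=692? ✓; start t=566 < t=371? ✗ → no.
Result: build, demo, handoff, ingest, rehearsal, reindex.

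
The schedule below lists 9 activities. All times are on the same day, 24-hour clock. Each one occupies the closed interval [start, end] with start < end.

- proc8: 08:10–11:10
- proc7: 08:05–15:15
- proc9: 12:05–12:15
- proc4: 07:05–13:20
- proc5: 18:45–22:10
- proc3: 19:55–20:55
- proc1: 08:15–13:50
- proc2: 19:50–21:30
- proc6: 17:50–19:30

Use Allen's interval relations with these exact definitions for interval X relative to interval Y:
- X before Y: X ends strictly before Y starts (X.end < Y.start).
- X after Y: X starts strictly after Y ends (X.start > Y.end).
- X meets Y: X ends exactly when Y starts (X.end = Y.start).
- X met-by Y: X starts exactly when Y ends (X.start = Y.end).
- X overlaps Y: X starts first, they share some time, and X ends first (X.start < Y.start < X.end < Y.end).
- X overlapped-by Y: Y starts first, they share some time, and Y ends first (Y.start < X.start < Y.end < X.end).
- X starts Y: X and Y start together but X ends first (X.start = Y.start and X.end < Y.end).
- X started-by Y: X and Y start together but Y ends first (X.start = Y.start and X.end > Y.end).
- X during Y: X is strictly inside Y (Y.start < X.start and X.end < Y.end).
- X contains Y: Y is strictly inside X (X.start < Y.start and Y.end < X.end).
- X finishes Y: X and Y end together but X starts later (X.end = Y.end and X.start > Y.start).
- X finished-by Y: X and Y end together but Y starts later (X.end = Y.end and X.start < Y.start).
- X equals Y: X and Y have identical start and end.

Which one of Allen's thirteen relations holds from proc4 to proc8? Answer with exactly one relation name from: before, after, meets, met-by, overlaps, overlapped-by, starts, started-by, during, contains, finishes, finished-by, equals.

proc4 = [07:05, 13:20]; proc8 = [08:10, 11:10].
Compare endpoints: proc4.start < proc8.start, proc4.start < proc8.end, proc4.end > proc8.start, proc4.end > proc8.end.
That pattern is 'contains'.

contains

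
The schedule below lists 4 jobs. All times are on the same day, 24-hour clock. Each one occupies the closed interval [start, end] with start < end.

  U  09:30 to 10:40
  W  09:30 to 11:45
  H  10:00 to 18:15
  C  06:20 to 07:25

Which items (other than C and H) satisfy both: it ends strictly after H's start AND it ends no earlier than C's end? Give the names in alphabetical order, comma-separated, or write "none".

Conditions: its end is strictly after H's start (X.end > 10:00) AND its end is no earlier than C's end (X.end >= 07:25).
U: end 10:40 > 10:00? ✓; end 10:40 >= 07:25? ✓ → yes.
W: end 11:45 > 10:00? ✓; end 11:45 >= 07:25? ✓ → yes.
Result: U, W.

U, W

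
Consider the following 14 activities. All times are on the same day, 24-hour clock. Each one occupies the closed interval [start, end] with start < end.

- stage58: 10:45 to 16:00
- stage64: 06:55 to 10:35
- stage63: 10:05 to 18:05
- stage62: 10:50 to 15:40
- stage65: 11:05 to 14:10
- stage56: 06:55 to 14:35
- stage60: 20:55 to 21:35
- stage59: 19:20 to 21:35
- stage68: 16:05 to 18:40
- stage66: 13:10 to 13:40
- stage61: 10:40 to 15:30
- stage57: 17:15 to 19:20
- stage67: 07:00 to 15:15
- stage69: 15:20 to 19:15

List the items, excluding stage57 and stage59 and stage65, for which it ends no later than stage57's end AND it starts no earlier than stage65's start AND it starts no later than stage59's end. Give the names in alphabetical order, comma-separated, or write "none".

Conditions: its end is no later than stage57's end (X.end <= 19:20) AND its start is no earlier than stage65's start (X.start >= 11:05) AND its start is no later than stage59's end (X.start <= 21:35).
stage56: end 14:35 <= 19:20? ✓; start 06:55 >= 11:05? ✗; start 06:55 <= 21:35? ✓ → no.
stage58: end 16:00 <= 19:20? ✓; start 10:45 >= 11:05? ✗; start 10:45 <= 21:35? ✓ → no.
stage60: end 21:35 <= 19:20? ✗; start 20:55 >= 11:05? ✓; start 20:55 <= 21:35? ✓ → no.
stage61: end 15:30 <= 19:20? ✓; start 10:40 >= 11:05? ✗; start 10:40 <= 21:35? ✓ → no.
stage62: end 15:40 <= 19:20? ✓; start 10:50 >= 11:05? ✗; start 10:50 <= 21:35? ✓ → no.
stage63: end 18:05 <= 19:20? ✓; start 10:05 >= 11:05? ✗; start 10:05 <= 21:35? ✓ → no.
stage64: end 10:35 <= 19:20? ✓; start 06:55 >= 11:05? ✗; start 06:55 <= 21:35? ✓ → no.
stage66: end 13:40 <= 19:20? ✓; start 13:10 >= 11:05? ✓; start 13:10 <= 21:35? ✓ → yes.
stage67: end 15:15 <= 19:20? ✓; start 07:00 >= 11:05? ✗; start 07:00 <= 21:35? ✓ → no.
stage68: end 18:40 <= 19:20? ✓; start 16:05 >= 11:05? ✓; start 16:05 <= 21:35? ✓ → yes.
stage69: end 19:15 <= 19:20? ✓; start 15:20 >= 11:05? ✓; start 15:20 <= 21:35? ✓ → yes.
Result: stage66, stage68, stage69.

stage66, stage68, stage69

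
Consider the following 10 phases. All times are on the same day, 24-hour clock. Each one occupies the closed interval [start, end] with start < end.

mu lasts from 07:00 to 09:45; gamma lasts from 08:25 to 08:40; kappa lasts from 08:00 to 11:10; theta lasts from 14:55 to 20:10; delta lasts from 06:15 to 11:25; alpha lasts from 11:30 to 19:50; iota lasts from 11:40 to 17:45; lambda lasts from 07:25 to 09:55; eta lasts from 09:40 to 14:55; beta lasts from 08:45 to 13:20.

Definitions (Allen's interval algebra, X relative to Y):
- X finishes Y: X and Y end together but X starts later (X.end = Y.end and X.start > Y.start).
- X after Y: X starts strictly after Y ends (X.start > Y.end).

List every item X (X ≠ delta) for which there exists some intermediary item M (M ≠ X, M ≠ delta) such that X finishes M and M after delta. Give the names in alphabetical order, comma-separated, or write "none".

Target delta = [06:15, 11:25].
Intermediaries M with M after delta: alpha, iota, theta.
Via alpha — items with X finishes alpha: none.
Via iota — items with X finishes iota: none.
Via theta — items with X finishes theta: none.
Union: none.

none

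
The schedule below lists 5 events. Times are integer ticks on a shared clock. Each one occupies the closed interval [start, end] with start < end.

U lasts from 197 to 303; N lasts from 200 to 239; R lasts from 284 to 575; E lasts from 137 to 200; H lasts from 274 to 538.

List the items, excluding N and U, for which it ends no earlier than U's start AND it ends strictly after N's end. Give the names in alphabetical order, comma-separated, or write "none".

H, R

Conditions: its end is no earlier than U's start (X.end >= 197) AND its end is strictly after N's end (X.end > 239).
E: end 200 >= 197? ✓; end 200 > 239? ✗ → no.
H: end 538 >= 197? ✓; end 538 > 239? ✓ → yes.
R: end 575 >= 197? ✓; end 575 > 239? ✓ → yes.
Result: H, R.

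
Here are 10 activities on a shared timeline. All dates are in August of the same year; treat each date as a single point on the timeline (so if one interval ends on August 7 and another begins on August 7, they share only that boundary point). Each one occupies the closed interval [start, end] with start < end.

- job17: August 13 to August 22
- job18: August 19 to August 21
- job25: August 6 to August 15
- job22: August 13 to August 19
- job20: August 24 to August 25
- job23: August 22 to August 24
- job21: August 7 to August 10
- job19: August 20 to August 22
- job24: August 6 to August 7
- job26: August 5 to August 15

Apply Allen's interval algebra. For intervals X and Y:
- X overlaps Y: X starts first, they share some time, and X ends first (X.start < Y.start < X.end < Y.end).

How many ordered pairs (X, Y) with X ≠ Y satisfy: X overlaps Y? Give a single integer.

5

Checking all 90 ordered pairs for relation 'overlaps'; matching pairs in alphabetical order:
(job18, job19): job18 overlaps job19 ✓
(job25, job17): job25 overlaps job17 ✓
(job25, job22): job25 overlaps job22 ✓
(job26, job17): job26 overlaps job17 ✓
(job26, job22): job26 overlaps job22 ✓
Count: 5.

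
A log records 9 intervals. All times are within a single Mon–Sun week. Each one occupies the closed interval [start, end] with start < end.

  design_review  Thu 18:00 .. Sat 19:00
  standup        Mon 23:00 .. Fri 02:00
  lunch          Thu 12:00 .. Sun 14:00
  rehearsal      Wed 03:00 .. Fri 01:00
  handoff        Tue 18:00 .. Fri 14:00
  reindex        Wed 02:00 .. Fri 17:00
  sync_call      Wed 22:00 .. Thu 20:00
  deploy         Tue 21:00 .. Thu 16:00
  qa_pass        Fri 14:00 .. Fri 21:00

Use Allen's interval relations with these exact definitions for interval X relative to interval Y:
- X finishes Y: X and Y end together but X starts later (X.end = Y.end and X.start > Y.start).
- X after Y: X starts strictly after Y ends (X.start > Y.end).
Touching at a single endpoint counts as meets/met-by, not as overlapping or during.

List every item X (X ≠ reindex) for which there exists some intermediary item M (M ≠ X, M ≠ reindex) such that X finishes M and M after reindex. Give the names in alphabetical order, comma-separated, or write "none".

Target reindex = [Wed 02:00, Fri 17:00].
Intermediaries M with M after reindex: none.
Union: none.

none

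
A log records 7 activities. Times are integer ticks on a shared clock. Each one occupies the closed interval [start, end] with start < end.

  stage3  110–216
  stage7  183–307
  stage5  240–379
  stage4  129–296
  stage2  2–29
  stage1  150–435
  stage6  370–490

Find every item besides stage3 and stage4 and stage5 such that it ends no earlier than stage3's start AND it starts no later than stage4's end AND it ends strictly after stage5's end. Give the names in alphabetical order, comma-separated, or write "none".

stage1

Conditions: its end is no earlier than stage3's start (X.end >= 110) AND its start is no later than stage4's end (X.start <= 296) AND its end is strictly after stage5's end (X.end > 379).
stage1: end 435 >= 110? ✓; start 150 <= 296? ✓; end 435 > 379? ✓ → yes.
stage2: end 29 >= 110? ✗; start 2 <= 296? ✓; end 29 > 379? ✗ → no.
stage6: end 490 >= 110? ✓; start 370 <= 296? ✗; end 490 > 379? ✓ → no.
stage7: end 307 >= 110? ✓; start 183 <= 296? ✓; end 307 > 379? ✗ → no.
Result: stage1.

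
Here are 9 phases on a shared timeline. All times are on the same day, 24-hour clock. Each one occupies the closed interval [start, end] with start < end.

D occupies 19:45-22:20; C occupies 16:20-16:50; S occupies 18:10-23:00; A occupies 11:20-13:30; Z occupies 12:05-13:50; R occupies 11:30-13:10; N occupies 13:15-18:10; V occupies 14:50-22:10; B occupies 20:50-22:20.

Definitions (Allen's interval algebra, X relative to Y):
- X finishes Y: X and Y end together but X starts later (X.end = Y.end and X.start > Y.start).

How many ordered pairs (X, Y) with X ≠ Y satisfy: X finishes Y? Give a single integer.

1

Checking all 72 ordered pairs for relation 'finishes'; matching pairs in alphabetical order:
(B, D): B finishes D ✓
Count: 1.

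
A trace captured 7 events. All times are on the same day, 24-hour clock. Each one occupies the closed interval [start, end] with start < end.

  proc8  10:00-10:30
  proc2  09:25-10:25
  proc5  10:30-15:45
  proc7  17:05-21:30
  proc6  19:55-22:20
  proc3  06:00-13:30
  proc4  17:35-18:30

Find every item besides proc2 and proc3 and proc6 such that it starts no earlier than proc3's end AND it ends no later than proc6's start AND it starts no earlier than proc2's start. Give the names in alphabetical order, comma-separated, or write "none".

proc4

Conditions: its start is no earlier than proc3's end (X.start >= 13:30) AND its end is no later than proc6's start (X.end <= 19:55) AND its start is no earlier than proc2's start (X.start >= 09:25).
proc4: start 17:35 >= 13:30? ✓; end 18:30 <= 19:55? ✓; start 17:35 >= 09:25? ✓ → yes.
proc5: start 10:30 >= 13:30? ✗; end 15:45 <= 19:55? ✓; start 10:30 >= 09:25? ✓ → no.
proc7: start 17:05 >= 13:30? ✓; end 21:30 <= 19:55? ✗; start 17:05 >= 09:25? ✓ → no.
proc8: start 10:00 >= 13:30? ✗; end 10:30 <= 19:55? ✓; start 10:00 >= 09:25? ✓ → no.
Result: proc4.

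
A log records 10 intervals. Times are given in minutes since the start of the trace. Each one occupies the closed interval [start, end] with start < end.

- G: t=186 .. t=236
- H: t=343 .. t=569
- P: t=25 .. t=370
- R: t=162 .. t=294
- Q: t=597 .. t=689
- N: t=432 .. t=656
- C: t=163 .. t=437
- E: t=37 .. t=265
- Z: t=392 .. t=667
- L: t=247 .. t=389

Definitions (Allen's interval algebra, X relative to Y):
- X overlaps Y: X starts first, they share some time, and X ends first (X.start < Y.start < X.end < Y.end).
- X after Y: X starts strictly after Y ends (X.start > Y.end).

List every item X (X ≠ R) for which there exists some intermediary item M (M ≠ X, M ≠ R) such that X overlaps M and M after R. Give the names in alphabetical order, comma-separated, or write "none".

Target R = [t=162, t=294].
Intermediaries M with M after R: H, N, Q, Z.
Via H — items with X overlaps H: C, L, P.
Via N — items with X overlaps N: C, H.
Via Q — items with X overlaps Q: N, Z.
Via Z — items with X overlaps Z: C, H.
Union: C, H, L, N, P, Z.

C, H, L, N, P, Z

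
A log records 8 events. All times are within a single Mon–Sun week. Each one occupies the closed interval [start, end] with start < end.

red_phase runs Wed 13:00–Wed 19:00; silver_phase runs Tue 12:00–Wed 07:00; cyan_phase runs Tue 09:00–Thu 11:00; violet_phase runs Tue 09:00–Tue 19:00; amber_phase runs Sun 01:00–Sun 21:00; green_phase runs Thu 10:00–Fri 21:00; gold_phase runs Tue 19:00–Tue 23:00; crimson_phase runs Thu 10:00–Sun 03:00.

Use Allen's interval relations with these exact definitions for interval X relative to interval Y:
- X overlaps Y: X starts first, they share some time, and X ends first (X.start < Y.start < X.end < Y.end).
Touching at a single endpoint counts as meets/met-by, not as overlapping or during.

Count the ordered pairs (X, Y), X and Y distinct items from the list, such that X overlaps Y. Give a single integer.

4

Checking all 56 ordered pairs for relation 'overlaps'; matching pairs in alphabetical order:
(crimson_phase, amber_phase): crimson_phase overlaps amber_phase ✓
(cyan_phase, crimson_phase): cyan_phase overlaps crimson_phase ✓
(cyan_phase, green_phase): cyan_phase overlaps green_phase ✓
(violet_phase, silver_phase): violet_phase overlaps silver_phase ✓
Count: 4.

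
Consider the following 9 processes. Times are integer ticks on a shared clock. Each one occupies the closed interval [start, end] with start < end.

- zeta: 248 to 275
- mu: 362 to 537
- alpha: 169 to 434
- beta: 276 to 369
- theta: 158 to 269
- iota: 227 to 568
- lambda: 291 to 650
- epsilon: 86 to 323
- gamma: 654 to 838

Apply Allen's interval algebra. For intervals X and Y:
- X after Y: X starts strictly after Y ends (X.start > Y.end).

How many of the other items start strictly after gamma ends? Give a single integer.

0

Target gamma = [654, 838].
alpha [169, 434] → before → no.
beta [276, 369] → before → no.
epsilon [86, 323] → before → no.
iota [227, 568] → before → no.
lambda [291, 650] → before → no.
mu [362, 537] → before → no.
theta [158, 269] → before → no.
zeta [248, 275] → before → no.
Total: 0.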